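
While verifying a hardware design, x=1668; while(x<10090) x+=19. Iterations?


Step 1: x goes from 1668 toward 10090 by 19; the body runs while x<10090, so iterations = ceil((bound-start)/step)
Step 2: Distance=8422
Step 3: ceil(8422/19)=444

444


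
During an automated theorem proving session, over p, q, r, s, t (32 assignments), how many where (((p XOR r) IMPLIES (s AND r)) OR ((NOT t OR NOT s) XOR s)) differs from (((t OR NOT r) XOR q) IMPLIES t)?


F1 = (((p XOR r) IMPLIES (s AND r)) OR ((NOT t OR NOT s) XOR s))
F2 = (((t OR NOT r) XOR q) IMPLIES t)
Evaluate both on each of 32 rows (bits = p,q,r,s,t):
  row 0 [00000]: F1=1 F2=0 (differ) -> 1
  row 1 [00001]: F1=1 F2=1 -> 0
  row 2 [00010]: F1=1 F2=0 (differ) -> 1
  row 3 [00011]: F1=1 F2=1 -> 0
  row 4 [00100]: F1=1 F2=1 -> 0
  row 5 [00101]: F1=1 F2=1 -> 0
  row 6 [00110]: F1=1 F2=1 -> 0
  row 7 [00111]: F1=1 F2=1 -> 0
  row 8 [01000]: F1=1 F2=1 -> 0
  row 9 [01001]: F1=1 F2=1 -> 0
  row 10 [01010]: F1=1 F2=1 -> 0
  row 11 [01011]: F1=1 F2=1 -> 0
  row 12 [01100]: F1=1 F2=0 (differ) -> 1
  row 13 [01101]: F1=1 F2=1 -> 0
  row 14 [01110]: F1=1 F2=0 (differ) -> 1
  row 15 [01111]: F1=1 F2=1 -> 0
  row 16 [10000]: F1=1 F2=0 (differ) -> 1
  row 17 [10001]: F1=1 F2=1 -> 0
  row 18 [10010]: F1=0 F2=0 -> 0
  row 19 [10011]: F1=1 F2=1 -> 0
  row 20 [10100]: F1=1 F2=1 -> 0
  row 21 [10101]: F1=1 F2=1 -> 0
  row 22 [10110]: F1=1 F2=1 -> 0
  row 23 [10111]: F1=1 F2=1 -> 0
  row 24 [11000]: F1=1 F2=1 -> 0
  row 25 [11001]: F1=1 F2=1 -> 0
  row 26 [11010]: F1=0 F2=1 (differ) -> 1
  row 27 [11011]: F1=1 F2=1 -> 0
  row 28 [11100]: F1=1 F2=0 (differ) -> 1
  row 29 [11101]: F1=1 F2=1 -> 0
  row 30 [11110]: F1=1 F2=0 (differ) -> 1
  row 31 [11111]: F1=1 F2=1 -> 0
Full result column, 8 rows per line (p,q fixed per line; r,s,t runs 000..111 left to right):
  rows 0-7 [p,q=00]: 10100000  (ones: 2)
  rows 8-15 [p,q=01]: 00001010  (ones: 2)
  rows 16-23 [p,q=10]: 10000000  (ones: 1)
  rows 24-31 [p,q=11]: 00101010  (ones: 3)
Disagreements = 2+2+1+3 = 8

8


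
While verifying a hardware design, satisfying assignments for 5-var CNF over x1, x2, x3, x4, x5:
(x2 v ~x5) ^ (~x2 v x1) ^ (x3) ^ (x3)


CNF with 4 clauses over 5 vars (32 assignments).
An assignment satisfies CNF iff every clause has >=1 true literal.
Check each row (bits = x1,x2,x3,x4,x5; clause T/F shown):
  row 0 [00000]: clauses=TTFF -> 0
  row 1 [00001]: clauses=FTFF -> 0
  row 2 [00010]: clauses=TTFF -> 0
  row 3 [00011]: clauses=FTFF -> 0
  row 4 [00100]: clauses=TTTT -> 1
  row 5 [00101]: clauses=FTTT -> 0
  row 6 [00110]: clauses=TTTT -> 1
  row 7 [00111]: clauses=FTTT -> 0
  row 8 [01000]: clauses=TFFF -> 0
  row 9 [01001]: clauses=TFFF -> 0
  row 10 [01010]: clauses=TFFF -> 0
  row 11 [01011]: clauses=TFFF -> 0
  row 12 [01100]: clauses=TFTT -> 0
  row 13 [01101]: clauses=TFTT -> 0
  row 14 [01110]: clauses=TFTT -> 0
  row 15 [01111]: clauses=TFTT -> 0
  row 16 [10000]: clauses=TTFF -> 0
  row 17 [10001]: clauses=FTFF -> 0
  row 18 [10010]: clauses=TTFF -> 0
  row 19 [10011]: clauses=FTFF -> 0
  row 20 [10100]: clauses=TTTT -> 1
  row 21 [10101]: clauses=FTTT -> 0
  row 22 [10110]: clauses=TTTT -> 1
  row 23 [10111]: clauses=FTTT -> 0
  row 24 [11000]: clauses=TTFF -> 0
  row 25 [11001]: clauses=TTFF -> 0
  row 26 [11010]: clauses=TTFF -> 0
  row 27 [11011]: clauses=TTFF -> 0
  row 28 [11100]: clauses=TTTT -> 1
  row 29 [11101]: clauses=TTTT -> 1
  row 30 [11110]: clauses=TTTT -> 1
  row 31 [11111]: clauses=TTTT -> 1
Full result column, 8 rows per line (x1,x2 fixed per line; x3,x4,x5 runs 000..111 left to right):
  rows 0-7 [x1,x2=00]: 00001010  (ones: 2)
  rows 8-15 [x1,x2=01]: 00000000  (ones: 0)
  rows 16-23 [x1,x2=10]: 00001010  (ones: 2)
  rows 24-31 [x1,x2=11]: 00001111  (ones: 4)
Satisfying assignments = 2+0+2+4 = 8

8


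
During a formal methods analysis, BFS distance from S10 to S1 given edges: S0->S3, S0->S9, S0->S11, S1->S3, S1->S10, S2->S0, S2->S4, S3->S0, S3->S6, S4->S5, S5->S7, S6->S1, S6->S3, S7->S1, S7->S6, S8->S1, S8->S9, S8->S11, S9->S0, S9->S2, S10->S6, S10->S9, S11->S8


BFS layer-by-layer from S10:
  dist 0: {S10}
  dist 1: {S6, S9}
  dist 2: {S0, S1, S2, S3}
  -> S1 reached at distance 2
Shortest path length = 2

2


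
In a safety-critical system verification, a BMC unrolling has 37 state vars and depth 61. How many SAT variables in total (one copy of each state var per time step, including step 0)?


BMC unrolls to depth k, creating one copy of each state var for steps 0..k.
Step count = 61 + 1 = 62 (steps 0 through 61)
Vars per step = 37
Total = 37 * 62 = 2294

2294


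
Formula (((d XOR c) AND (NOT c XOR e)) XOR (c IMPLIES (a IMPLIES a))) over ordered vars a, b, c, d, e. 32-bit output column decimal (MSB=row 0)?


Formula: (((d XOR c) AND (NOT c XOR e)) XOR (c IMPLIES (a IMPLIES a))) over a, b, c, d, e (32 rows)
Evaluate each row (bits = a,b,c,d,e, MSB first):
  row 0 [00000]: (((0 XOR 0) AND (NOT 0 XOR 0)) XOR (0 IMPLIES (0 IMPLIES 0))) -> 1
  row 1 [00001]: (((0 XOR 0) AND (NOT 0 XOR 1)) XOR (0 IMPLIES (0 IMPLIES 0))) -> 1
  row 2 [00010]: (((1 XOR 0) AND (NOT 0 XOR 0)) XOR (0 IMPLIES (0 IMPLIES 0))) -> 0
  row 3 [00011]: (((1 XOR 0) AND (NOT 0 XOR 1)) XOR (0 IMPLIES (0 IMPLIES 0))) -> 1
  row 4 [00100]: (((0 XOR 1) AND (NOT 1 XOR 0)) XOR (1 IMPLIES (0 IMPLIES 0))) -> 1
  row 5 [00101]: (((0 XOR 1) AND (NOT 1 XOR 1)) XOR (1 IMPLIES (0 IMPLIES 0))) -> 0
  row 6 [00110]: (((1 XOR 1) AND (NOT 1 XOR 0)) XOR (1 IMPLIES (0 IMPLIES 0))) -> 1
  row 7 [00111]: (((1 XOR 1) AND (NOT 1 XOR 1)) XOR (1 IMPLIES (0 IMPLIES 0))) -> 1
  row 8 [01000]: (((0 XOR 0) AND (NOT 0 XOR 0)) XOR (0 IMPLIES (0 IMPLIES 0))) -> 1
  row 9 [01001]: (((0 XOR 0) AND (NOT 0 XOR 1)) XOR (0 IMPLIES (0 IMPLIES 0))) -> 1
  row 10 [01010]: (((1 XOR 0) AND (NOT 0 XOR 0)) XOR (0 IMPLIES (0 IMPLIES 0))) -> 0
  row 11 [01011]: (((1 XOR 0) AND (NOT 0 XOR 1)) XOR (0 IMPLIES (0 IMPLIES 0))) -> 1
  row 12 [01100]: (((0 XOR 1) AND (NOT 1 XOR 0)) XOR (1 IMPLIES (0 IMPLIES 0))) -> 1
  row 13 [01101]: (((0 XOR 1) AND (NOT 1 XOR 1)) XOR (1 IMPLIES (0 IMPLIES 0))) -> 0
  row 14 [01110]: (((1 XOR 1) AND (NOT 1 XOR 0)) XOR (1 IMPLIES (0 IMPLIES 0))) -> 1
  row 15 [01111]: (((1 XOR 1) AND (NOT 1 XOR 1)) XOR (1 IMPLIES (0 IMPLIES 0))) -> 1
  row 16 [10000]: (((0 XOR 0) AND (NOT 0 XOR 0)) XOR (0 IMPLIES (1 IMPLIES 1))) -> 1
  row 17 [10001]: (((0 XOR 0) AND (NOT 0 XOR 1)) XOR (0 IMPLIES (1 IMPLIES 1))) -> 1
  row 18 [10010]: (((1 XOR 0) AND (NOT 0 XOR 0)) XOR (0 IMPLIES (1 IMPLIES 1))) -> 0
  row 19 [10011]: (((1 XOR 0) AND (NOT 0 XOR 1)) XOR (0 IMPLIES (1 IMPLIES 1))) -> 1
  row 20 [10100]: (((0 XOR 1) AND (NOT 1 XOR 0)) XOR (1 IMPLIES (1 IMPLIES 1))) -> 1
  row 21 [10101]: (((0 XOR 1) AND (NOT 1 XOR 1)) XOR (1 IMPLIES (1 IMPLIES 1))) -> 0
  row 22 [10110]: (((1 XOR 1) AND (NOT 1 XOR 0)) XOR (1 IMPLIES (1 IMPLIES 1))) -> 1
  row 23 [10111]: (((1 XOR 1) AND (NOT 1 XOR 1)) XOR (1 IMPLIES (1 IMPLIES 1))) -> 1
  row 24 [11000]: (((0 XOR 0) AND (NOT 0 XOR 0)) XOR (0 IMPLIES (1 IMPLIES 1))) -> 1
  row 25 [11001]: (((0 XOR 0) AND (NOT 0 XOR 1)) XOR (0 IMPLIES (1 IMPLIES 1))) -> 1
  row 26 [11010]: (((1 XOR 0) AND (NOT 0 XOR 0)) XOR (0 IMPLIES (1 IMPLIES 1))) -> 0
  row 27 [11011]: (((1 XOR 0) AND (NOT 0 XOR 1)) XOR (0 IMPLIES (1 IMPLIES 1))) -> 1
  row 28 [11100]: (((0 XOR 1) AND (NOT 1 XOR 0)) XOR (1 IMPLIES (1 IMPLIES 1))) -> 1
  row 29 [11101]: (((0 XOR 1) AND (NOT 1 XOR 1)) XOR (1 IMPLIES (1 IMPLIES 1))) -> 0
  row 30 [11110]: (((1 XOR 1) AND (NOT 1 XOR 0)) XOR (1 IMPLIES (1 IMPLIES 1))) -> 1
  row 31 [11111]: (((1 XOR 1) AND (NOT 1 XOR 1)) XOR (1 IMPLIES (1 IMPLIES 1))) -> 1
Full result column, 4 rows per line (a,b,c fixed per line; d,e runs 00..11 left to right):
  rows 0-3 [a,b,c=000]: 1101  = hex D
  rows 4-7 [a,b,c=001]: 1011  = hex B
  rows 8-11 [a,b,c=010]: 1101  = hex D
  rows 12-15 [a,b,c=011]: 1011  = hex B
  rows 16-19 [a,b,c=100]: 1101  = hex D
  rows 20-23 [a,b,c=101]: 1011  = hex B
  rows 24-27 [a,b,c=110]: 1101  = hex D
  rows 28-31 [a,b,c=111]: 1011  = hex B
Output column (row 0 .. row 31) = 11011011110110111101101111011011
Output column grouped in 4s = 1101 1011 1101 1011 1101 1011 1101 1011 = 0xDBDBDBDB
Convert to decimal digit by digit (value = value*16 + digit):
  D -> 13
  13*16 + 11 (B) = 219
  219*16 + 13 (D) = 3517
  3517*16 + 11 (B) = 56283
  56283*16 + 13 (D) = 900541
  900541*16 + 11 (B) = 14408667
  14408667*16 + 13 (D) = 230538685
  230538685*16 + 11 (B) = 3688618971
Decimal = 3688618971

3688618971


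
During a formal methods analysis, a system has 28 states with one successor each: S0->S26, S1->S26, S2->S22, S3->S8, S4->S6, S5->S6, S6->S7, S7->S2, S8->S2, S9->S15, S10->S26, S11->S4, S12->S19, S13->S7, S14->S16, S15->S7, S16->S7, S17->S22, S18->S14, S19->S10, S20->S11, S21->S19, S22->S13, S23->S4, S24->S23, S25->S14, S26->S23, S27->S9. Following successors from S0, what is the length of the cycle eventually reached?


Trace from S0 until a state repeats:
  S0 -> S26 -> S23 -> S4 -> S6 -> S7 -> S2 -> S22 -> S13 -> S7
S7 first seen at step 5, revisited at step 9.
Cycle length = 9 - 5 = 4

4


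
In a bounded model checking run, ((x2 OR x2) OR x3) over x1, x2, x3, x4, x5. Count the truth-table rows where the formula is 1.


Formula: ((x2 OR x2) OR x3) over 5 vars (32 rows)
Evaluate each row (x1, x2, x3, x4, x5 as bits, MSB first):
  row 0 [00000]: ((0 OR 0) OR 0) -> 0
  row 1 [00001]: ((0 OR 0) OR 0) -> 0
  row 2 [00010]: ((0 OR 0) OR 0) -> 0
  row 3 [00011]: ((0 OR 0) OR 0) -> 0
  row 4 [00100]: ((0 OR 0) OR 1) -> 1
  row 5 [00101]: ((0 OR 0) OR 1) -> 1
  row 6 [00110]: ((0 OR 0) OR 1) -> 1
  row 7 [00111]: ((0 OR 0) OR 1) -> 1
  row 8 [01000]: ((1 OR 1) OR 0) -> 1
  row 9 [01001]: ((1 OR 1) OR 0) -> 1
  row 10 [01010]: ((1 OR 1) OR 0) -> 1
  row 11 [01011]: ((1 OR 1) OR 0) -> 1
  row 12 [01100]: ((1 OR 1) OR 1) -> 1
  row 13 [01101]: ((1 OR 1) OR 1) -> 1
  row 14 [01110]: ((1 OR 1) OR 1) -> 1
  row 15 [01111]: ((1 OR 1) OR 1) -> 1
  row 16 [10000]: ((0 OR 0) OR 0) -> 0
  row 17 [10001]: ((0 OR 0) OR 0) -> 0
  row 18 [10010]: ((0 OR 0) OR 0) -> 0
  row 19 [10011]: ((0 OR 0) OR 0) -> 0
  row 20 [10100]: ((0 OR 0) OR 1) -> 1
  row 21 [10101]: ((0 OR 0) OR 1) -> 1
  row 22 [10110]: ((0 OR 0) OR 1) -> 1
  row 23 [10111]: ((0 OR 0) OR 1) -> 1
  row 24 [11000]: ((1 OR 1) OR 0) -> 1
  row 25 [11001]: ((1 OR 1) OR 0) -> 1
  row 26 [11010]: ((1 OR 1) OR 0) -> 1
  row 27 [11011]: ((1 OR 1) OR 0) -> 1
  row 28 [11100]: ((1 OR 1) OR 1) -> 1
  row 29 [11101]: ((1 OR 1) OR 1) -> 1
  row 30 [11110]: ((1 OR 1) OR 1) -> 1
  row 31 [11111]: ((1 OR 1) OR 1) -> 1
Full result column, 8 rows per line (x1,x2 fixed per line; x3,x4,x5 runs 000..111 left to right):
  rows 0-7 [x1,x2=00]: 00001111  (ones: 4)
  rows 8-15 [x1,x2=01]: 11111111  (ones: 8)
  rows 16-23 [x1,x2=10]: 00001111  (ones: 4)
  rows 24-31 [x1,x2=11]: 11111111  (ones: 8)
Count of 1-rows = 4+8+4+8 = 24

24


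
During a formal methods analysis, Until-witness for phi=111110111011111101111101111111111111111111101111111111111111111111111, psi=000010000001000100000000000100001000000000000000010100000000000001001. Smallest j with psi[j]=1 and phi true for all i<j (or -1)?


(phi U psi) at 0: need smallest j with psi[j]=1 and phi[i]=1 for all i in [0,j).
Scan from step 0:
  step 0: phi=1, psi=0 -> continue
  step 1: phi=1, psi=0 -> continue
  step 2: phi=1, psi=0 -> continue
  step 3: phi=1, psi=0 -> continue
  step 4: psi=1 and phi held for [0,4) -> witness found
Witness step = 4

4


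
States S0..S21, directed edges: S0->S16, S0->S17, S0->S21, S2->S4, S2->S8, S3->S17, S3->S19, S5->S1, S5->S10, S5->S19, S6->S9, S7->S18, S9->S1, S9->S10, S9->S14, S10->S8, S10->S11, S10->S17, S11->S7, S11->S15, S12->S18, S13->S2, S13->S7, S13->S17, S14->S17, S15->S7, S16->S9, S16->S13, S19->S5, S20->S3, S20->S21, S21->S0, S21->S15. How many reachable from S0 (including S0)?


BFS from S0:
  layer 0: {S0}
  layer 1: {S16, S17, S21}
  layer 2: {S9, S13, S15}
  layer 3: {S1, S2, S7, S10, S14}
  layer 4: {S4, S8, S11, S18}
Reachable set: {S0, S1, S2, S4, S7, S8, S9, S10, S11, S13, S14, S15, S16, S17, S18, S21}
Count = 16

16


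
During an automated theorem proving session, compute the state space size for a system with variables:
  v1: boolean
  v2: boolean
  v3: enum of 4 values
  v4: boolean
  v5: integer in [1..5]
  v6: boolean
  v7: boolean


State space = product of domain sizes of all variables.
Domain sizes:
  v1 (boolean): 2
  v2 (boolean): 2
  v3 (enum of 4 values): 4
  v4 (boolean): 2
  v5 (integer in [1..5]): 5
  v6 (boolean): 2
  v7 (boolean): 2
Product = 2 * 2 * 4 * 2 * 5 * 2 * 2 = 640

640


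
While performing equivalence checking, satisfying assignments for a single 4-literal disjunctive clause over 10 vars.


Step 1: Total=2^10=1024
Step 2: Unsat when all 4 false: 2^6=64
Step 3: Sat=1024-64=960

960


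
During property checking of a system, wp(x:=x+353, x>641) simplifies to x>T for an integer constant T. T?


Formula: wp(x:=E, P) = P[E/x] (substitute E for x in postcondition)
Step 1: Postcondition: x>641
Step 2: Substitute x+353 for x: x+353>641
Step 3: Solve for x: x > 641-353 = 288

288


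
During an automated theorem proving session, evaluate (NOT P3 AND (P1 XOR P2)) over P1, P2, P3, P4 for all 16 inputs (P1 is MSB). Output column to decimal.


Formula: (NOT P3 AND (P1 XOR P2)) over P1, P2, P3, P4 (16 rows)
Evaluate each row (bits = P1,P2,P3,P4, MSB first):
  row 0 [0000]: (NOT 0 AND (0 XOR 0)) -> 0
  row 1 [0001]: (NOT 0 AND (0 XOR 0)) -> 0
  row 2 [0010]: (NOT 1 AND (0 XOR 0)) -> 0
  row 3 [0011]: (NOT 1 AND (0 XOR 0)) -> 0
  row 4 [0100]: (NOT 0 AND (0 XOR 1)) -> 1
  row 5 [0101]: (NOT 0 AND (0 XOR 1)) -> 1
  row 6 [0110]: (NOT 1 AND (0 XOR 1)) -> 0
  row 7 [0111]: (NOT 1 AND (0 XOR 1)) -> 0
  row 8 [1000]: (NOT 0 AND (1 XOR 0)) -> 1
  row 9 [1001]: (NOT 0 AND (1 XOR 0)) -> 1
  row 10 [1010]: (NOT 1 AND (1 XOR 0)) -> 0
  row 11 [1011]: (NOT 1 AND (1 XOR 0)) -> 0
  row 12 [1100]: (NOT 0 AND (1 XOR 1)) -> 0
  row 13 [1101]: (NOT 0 AND (1 XOR 1)) -> 0
  row 14 [1110]: (NOT 1 AND (1 XOR 1)) -> 0
  row 15 [1111]: (NOT 1 AND (1 XOR 1)) -> 0
Full result column, 4 rows per line (P1,P2 fixed per line; P3,P4 runs 00..11 left to right):
  rows 0-3 [P1,P2=00]: 0000  = hex 0
  rows 4-7 [P1,P2=01]: 1100  = hex C
  rows 8-11 [P1,P2=10]: 1100  = hex C
  rows 12-15 [P1,P2=11]: 0000  = hex 0
Output column (row 0 .. row 15) = 0000110011000000
Output column grouped in 4s = 0000 1100 1100 0000 = 0x0CC0
Convert to decimal digit by digit (value = value*16 + digit):
  0 -> 0
  0*16 + 12 (C) = 12
  12*16 + 12 (C) = 204
  204*16 + 0 = 3264
Decimal = 3264

3264


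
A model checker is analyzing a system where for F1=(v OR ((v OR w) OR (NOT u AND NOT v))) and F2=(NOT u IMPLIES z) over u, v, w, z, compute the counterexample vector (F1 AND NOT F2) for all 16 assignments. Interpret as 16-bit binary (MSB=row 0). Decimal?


F1 = (v OR ((v OR w) OR (NOT u AND NOT v)))
F2 = (NOT u IMPLIES z)
Counterexample to F1=>F2 is where F1=1 and F2=0.
Evaluate each row (bits = u,v,w,z, MSB first):
  row 0 [0000]: F1=1 F2=0 -> F1&~F2 -> 1
  row 1 [0001]: F1=1 F2=1 -> F1&~F2 -> 0
  row 2 [0010]: F1=1 F2=0 -> F1&~F2 -> 1
  row 3 [0011]: F1=1 F2=1 -> F1&~F2 -> 0
  row 4 [0100]: F1=1 F2=0 -> F1&~F2 -> 1
  row 5 [0101]: F1=1 F2=1 -> F1&~F2 -> 0
  row 6 [0110]: F1=1 F2=0 -> F1&~F2 -> 1
  row 7 [0111]: F1=1 F2=1 -> F1&~F2 -> 0
  row 8 [1000]: F1=0 F2=1 -> F1&~F2 -> 0
  row 9 [1001]: F1=0 F2=1 -> F1&~F2 -> 0
  row 10 [1010]: F1=1 F2=1 -> F1&~F2 -> 0
  row 11 [1011]: F1=1 F2=1 -> F1&~F2 -> 0
  row 12 [1100]: F1=1 F2=1 -> F1&~F2 -> 0
  row 13 [1101]: F1=1 F2=1 -> F1&~F2 -> 0
  row 14 [1110]: F1=1 F2=1 -> F1&~F2 -> 0
  row 15 [1111]: F1=1 F2=1 -> F1&~F2 -> 0
Full result column, 4 rows per line (u,v fixed per line; w,z runs 00..11 left to right):
  rows 0-3 [u,v=00]: 1010  = hex A
  rows 4-7 [u,v=01]: 1010  = hex A
  rows 8-11 [u,v=10]: 0000  = hex 0
  rows 12-15 [u,v=11]: 0000  = hex 0
Counterexample vector (row 0 .. row 15) = 1010101000000000
Output column grouped in 4s = 1010 1010 0000 0000 = 0xAA00
Convert to decimal digit by digit (value = value*16 + digit):
  A -> 10
  10*16 + 10 (A) = 170
  170*16 + 0 = 2720
  2720*16 + 0 = 43520
Decimal = 43520

43520


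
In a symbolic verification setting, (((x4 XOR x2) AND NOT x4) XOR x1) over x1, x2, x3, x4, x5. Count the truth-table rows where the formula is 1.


Formula: (((x4 XOR x2) AND NOT x4) XOR x1) over 5 vars (32 rows)
Evaluate each row (x1, x2, x3, x4, x5 as bits, MSB first):
  row 0 [00000]: (((0 XOR 0) AND NOT 0) XOR 0) -> 0
  row 1 [00001]: (((0 XOR 0) AND NOT 0) XOR 0) -> 0
  row 2 [00010]: (((1 XOR 0) AND NOT 1) XOR 0) -> 0
  row 3 [00011]: (((1 XOR 0) AND NOT 1) XOR 0) -> 0
  row 4 [00100]: (((0 XOR 0) AND NOT 0) XOR 0) -> 0
  row 5 [00101]: (((0 XOR 0) AND NOT 0) XOR 0) -> 0
  row 6 [00110]: (((1 XOR 0) AND NOT 1) XOR 0) -> 0
  row 7 [00111]: (((1 XOR 0) AND NOT 1) XOR 0) -> 0
  row 8 [01000]: (((0 XOR 1) AND NOT 0) XOR 0) -> 1
  row 9 [01001]: (((0 XOR 1) AND NOT 0) XOR 0) -> 1
  row 10 [01010]: (((1 XOR 1) AND NOT 1) XOR 0) -> 0
  row 11 [01011]: (((1 XOR 1) AND NOT 1) XOR 0) -> 0
  row 12 [01100]: (((0 XOR 1) AND NOT 0) XOR 0) -> 1
  row 13 [01101]: (((0 XOR 1) AND NOT 0) XOR 0) -> 1
  row 14 [01110]: (((1 XOR 1) AND NOT 1) XOR 0) -> 0
  row 15 [01111]: (((1 XOR 1) AND NOT 1) XOR 0) -> 0
  row 16 [10000]: (((0 XOR 0) AND NOT 0) XOR 1) -> 1
  row 17 [10001]: (((0 XOR 0) AND NOT 0) XOR 1) -> 1
  row 18 [10010]: (((1 XOR 0) AND NOT 1) XOR 1) -> 1
  row 19 [10011]: (((1 XOR 0) AND NOT 1) XOR 1) -> 1
  row 20 [10100]: (((0 XOR 0) AND NOT 0) XOR 1) -> 1
  row 21 [10101]: (((0 XOR 0) AND NOT 0) XOR 1) -> 1
  row 22 [10110]: (((1 XOR 0) AND NOT 1) XOR 1) -> 1
  row 23 [10111]: (((1 XOR 0) AND NOT 1) XOR 1) -> 1
  row 24 [11000]: (((0 XOR 1) AND NOT 0) XOR 1) -> 0
  row 25 [11001]: (((0 XOR 1) AND NOT 0) XOR 1) -> 0
  row 26 [11010]: (((1 XOR 1) AND NOT 1) XOR 1) -> 1
  row 27 [11011]: (((1 XOR 1) AND NOT 1) XOR 1) -> 1
  row 28 [11100]: (((0 XOR 1) AND NOT 0) XOR 1) -> 0
  row 29 [11101]: (((0 XOR 1) AND NOT 0) XOR 1) -> 0
  row 30 [11110]: (((1 XOR 1) AND NOT 1) XOR 1) -> 1
  row 31 [11111]: (((1 XOR 1) AND NOT 1) XOR 1) -> 1
Full result column, 8 rows per line (x1,x2 fixed per line; x3,x4,x5 runs 000..111 left to right):
  rows 0-7 [x1,x2=00]: 00000000  (ones: 0)
  rows 8-15 [x1,x2=01]: 11001100  (ones: 4)
  rows 16-23 [x1,x2=10]: 11111111  (ones: 8)
  rows 24-31 [x1,x2=11]: 00110011  (ones: 4)
Count of 1-rows = 0+4+8+4 = 16

16


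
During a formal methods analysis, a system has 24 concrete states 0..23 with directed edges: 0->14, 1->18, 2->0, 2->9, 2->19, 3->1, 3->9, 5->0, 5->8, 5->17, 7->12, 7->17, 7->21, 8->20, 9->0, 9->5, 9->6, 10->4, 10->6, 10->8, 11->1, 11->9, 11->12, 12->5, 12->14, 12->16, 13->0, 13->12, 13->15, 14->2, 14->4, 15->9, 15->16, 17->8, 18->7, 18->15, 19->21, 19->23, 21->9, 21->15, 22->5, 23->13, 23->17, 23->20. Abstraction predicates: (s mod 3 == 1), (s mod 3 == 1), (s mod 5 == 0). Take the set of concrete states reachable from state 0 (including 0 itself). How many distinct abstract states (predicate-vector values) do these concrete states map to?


BFS from 0:
Concrete reachable: {0, 2, 4, 5, 6, 8, 9, 12, 13, 14, 15, 16, 17, 19, 20, 21, 23}
Abstract via predicates (s mod 3 == 1), (s mod 3 == 1), (s mod 5 == 0):
  (0,0,0) <- {2, 6, 8, 9, 12, 14, 17, 21, 23}
  (0,0,1) <- {0, 5, 15, 20}
  (1,1,0) <- {4, 13, 16, 19}
Distinct abstract states = 3

3


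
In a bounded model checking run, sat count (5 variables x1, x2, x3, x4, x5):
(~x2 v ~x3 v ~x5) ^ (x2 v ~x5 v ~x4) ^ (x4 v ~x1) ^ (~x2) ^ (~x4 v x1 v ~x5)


CNF with 5 clauses over 5 vars (32 assignments).
An assignment satisfies CNF iff every clause has >=1 true literal.
Check each row (bits = x1,x2,x3,x4,x5; clause T/F shown):
  row 0 [00000]: clauses=TTTTT -> 1
  row 1 [00001]: clauses=TTTTT -> 1
  row 2 [00010]: clauses=TTTTT -> 1
  row 3 [00011]: clauses=TFTTF -> 0
  row 4 [00100]: clauses=TTTTT -> 1
  row 5 [00101]: clauses=TTTTT -> 1
  row 6 [00110]: clauses=TTTTT -> 1
  row 7 [00111]: clauses=TFTTF -> 0
  row 8 [01000]: clauses=TTTFT -> 0
  row 9 [01001]: clauses=TTTFT -> 0
  row 10 [01010]: clauses=TTTFT -> 0
  row 11 [01011]: clauses=TTTFF -> 0
  row 12 [01100]: clauses=TTTFT -> 0
  row 13 [01101]: clauses=FTTFT -> 0
  row 14 [01110]: clauses=TTTFT -> 0
  row 15 [01111]: clauses=FTTFF -> 0
  row 16 [10000]: clauses=TTFTT -> 0
  row 17 [10001]: clauses=TTFTT -> 0
  row 18 [10010]: clauses=TTTTT -> 1
  row 19 [10011]: clauses=TFTTT -> 0
  row 20 [10100]: clauses=TTFTT -> 0
  row 21 [10101]: clauses=TTFTT -> 0
  row 22 [10110]: clauses=TTTTT -> 1
  row 23 [10111]: clauses=TFTTT -> 0
  row 24 [11000]: clauses=TTFFT -> 0
  row 25 [11001]: clauses=TTFFT -> 0
  row 26 [11010]: clauses=TTTFT -> 0
  row 27 [11011]: clauses=TTTFT -> 0
  row 28 [11100]: clauses=TTFFT -> 0
  row 29 [11101]: clauses=FTFFT -> 0
  row 30 [11110]: clauses=TTTFT -> 0
  row 31 [11111]: clauses=FTTFT -> 0
Full result column, 8 rows per line (x1,x2 fixed per line; x3,x4,x5 runs 000..111 left to right):
  rows 0-7 [x1,x2=00]: 11101110  (ones: 6)
  rows 8-15 [x1,x2=01]: 00000000  (ones: 0)
  rows 16-23 [x1,x2=10]: 00100010  (ones: 2)
  rows 24-31 [x1,x2=11]: 00000000  (ones: 0)
Satisfying assignments = 6+0+2+0 = 8

8


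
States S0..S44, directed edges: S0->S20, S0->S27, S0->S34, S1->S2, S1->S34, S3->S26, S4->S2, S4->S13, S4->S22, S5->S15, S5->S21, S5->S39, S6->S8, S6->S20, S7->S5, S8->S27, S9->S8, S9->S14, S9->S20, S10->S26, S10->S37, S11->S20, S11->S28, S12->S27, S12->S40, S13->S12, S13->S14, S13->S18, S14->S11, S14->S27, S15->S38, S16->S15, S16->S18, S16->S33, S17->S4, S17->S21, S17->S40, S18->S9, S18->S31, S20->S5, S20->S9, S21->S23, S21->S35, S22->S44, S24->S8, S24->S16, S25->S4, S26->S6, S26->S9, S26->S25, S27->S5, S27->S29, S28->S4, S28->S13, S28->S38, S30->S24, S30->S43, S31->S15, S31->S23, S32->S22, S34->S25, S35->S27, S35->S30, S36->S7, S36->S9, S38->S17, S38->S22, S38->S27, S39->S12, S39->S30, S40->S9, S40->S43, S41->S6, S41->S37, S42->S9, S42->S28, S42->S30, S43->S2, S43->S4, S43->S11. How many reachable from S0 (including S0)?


BFS from S0:
  layer 0: {S0}
  layer 1: {S20, S27, S34}
  layer 2: {S5, S9, S25, S29}
  layer 3: {S4, S8, S14, S15, S21, S39}
  layer 4: {S2, S11, S12, S13, S22, S23, S30, S35, S38}
  layer 5: {S17, S18, S24, S28, S40, S43, S44}
  layer 6: {S16, S31}
  layer 7: {S33}
Reachable set: {S0, S2, S4, S5, S8, S9, S11, S12, S13, S14, S15, S16, S17, S18, S20, S21, S22, S23, S24, S25, S27, S28, S29, S30, S31, S33, S34, S35, S38, S39, S40, S43, S44}
Count = 33

33


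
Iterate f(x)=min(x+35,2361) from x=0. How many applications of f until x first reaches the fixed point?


Step 1: x=0, cap=2361, increment=35
Step 2: x grows by 35 each step until capped at 2361; fixed point is x=2361
Step 3: iterations = ceil(2361/35) = 68

68


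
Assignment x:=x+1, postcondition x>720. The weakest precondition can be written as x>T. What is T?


Formula: wp(x:=E, P) = P[E/x] (substitute E for x in postcondition)
Step 1: Postcondition: x>720
Step 2: Substitute x+1 for x: x+1>720
Step 3: Solve for x: x > 720-1 = 719

719


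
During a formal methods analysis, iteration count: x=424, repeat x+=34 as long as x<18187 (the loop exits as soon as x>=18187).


Step 1: x goes from 424 toward 18187 by 34; the body runs while x<18187, so iterations = ceil((bound-start)/step)
Step 2: Distance=17763
Step 3: ceil(17763/34)=523

523


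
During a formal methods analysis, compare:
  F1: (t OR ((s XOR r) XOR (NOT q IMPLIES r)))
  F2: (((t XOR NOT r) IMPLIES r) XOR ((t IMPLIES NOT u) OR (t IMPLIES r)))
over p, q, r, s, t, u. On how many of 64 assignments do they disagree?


F1 = (t OR ((s XOR r) XOR (NOT q IMPLIES r)))
F2 = (((t XOR NOT r) IMPLIES r) XOR ((t IMPLIES NOT u) OR (t IMPLIES r)))
Evaluate both on each of 64 rows (bits = p,q,r,s,t,u):
  row 0 [000000]: F1=0 F2=1 (differ) -> 1
  row 1 [000001]: F1=0 F2=1 (differ) -> 1
  row 2 [000010]: F1=1 F2=0 (differ) -> 1
  row 3 [000011]: F1=1 F2=1 -> 0
  row 4 [000100]: F1=1 F2=1 -> 0
  (every remaining row is evaluated the same way; all 64 results are listed next)
Full result column, 8 rows per line (p,q,r fixed per line; s,t,u runs 000..111 left to right):
  rows 0-7 [p,q,r=000]: 11100010  (ones: 4)
  rows 8-15 [p,q,r=001]: 00111111  (ones: 6)
  rows 16-23 [p,q,r=010]: 00101110  (ones: 4)
  rows 24-31 [p,q,r=011]: 00111111  (ones: 6)
  rows 32-39 [p,q,r=100]: 11100010  (ones: 4)
  rows 40-47 [p,q,r=101]: 00111111  (ones: 6)
  rows 48-55 [p,q,r=110]: 00101110  (ones: 4)
  rows 56-63 [p,q,r=111]: 00111111  (ones: 6)
Disagreements = 4+6+4+6+4+6+4+6 = 40

40


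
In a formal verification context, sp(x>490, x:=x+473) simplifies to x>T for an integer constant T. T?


Formula: sp(P, x:=E) = exists old_x. (x = E[old_x/x]) AND P[old_x/x] (old_x is the value of x before the assignment; eliminate old_x by solving x = E[old_x/x] for old_x)
Step 1: Precondition P: x>490, i.e. old_x > 490
Step 2: Assignment gives x = old_x + 473, so old_x = x - 473
Step 3: Substitute into P: x - 473 > 490
Step 4: Simplify: x > 490+473 = 963

963


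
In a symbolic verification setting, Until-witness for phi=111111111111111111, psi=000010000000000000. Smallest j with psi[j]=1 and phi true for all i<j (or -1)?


(phi U psi) at 0: need smallest j with psi[j]=1 and phi[i]=1 for all i in [0,j).
Scan from step 0:
  step 0: phi=1, psi=0 -> continue
  step 1: phi=1, psi=0 -> continue
  step 2: phi=1, psi=0 -> continue
  step 3: phi=1, psi=0 -> continue
  step 4: psi=1 and phi held for [0,4) -> witness found
Witness step = 4

4


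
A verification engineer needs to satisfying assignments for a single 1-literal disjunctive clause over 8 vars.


Step 1: Total=2^8=256
Step 2: Unsat when all 1 false: 2^7=128
Step 3: Sat=256-128=128

128


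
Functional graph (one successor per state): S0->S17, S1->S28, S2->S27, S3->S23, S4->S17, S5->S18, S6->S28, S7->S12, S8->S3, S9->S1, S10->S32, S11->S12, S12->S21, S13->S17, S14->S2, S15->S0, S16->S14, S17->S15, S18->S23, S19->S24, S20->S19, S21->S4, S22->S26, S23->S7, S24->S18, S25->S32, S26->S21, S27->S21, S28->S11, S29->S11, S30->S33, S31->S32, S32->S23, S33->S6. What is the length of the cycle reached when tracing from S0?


Trace from S0 until a state repeats:
  S0 -> S17 -> S15 -> S0
S0 first seen at step 0, revisited at step 3.
Cycle length = 3 - 0 = 3

3


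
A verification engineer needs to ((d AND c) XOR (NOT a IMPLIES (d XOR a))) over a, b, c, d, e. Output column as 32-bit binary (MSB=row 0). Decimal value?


Formula: ((d AND c) XOR (NOT a IMPLIES (d XOR a))) over a, b, c, d, e (32 rows)
Evaluate each row (bits = a,b,c,d,e, MSB first):
  row 0 [00000]: ((0 AND 0) XOR (NOT 0 IMPLIES (0 XOR 0))) -> 0
  row 1 [00001]: ((0 AND 0) XOR (NOT 0 IMPLIES (0 XOR 0))) -> 0
  row 2 [00010]: ((1 AND 0) XOR (NOT 0 IMPLIES (1 XOR 0))) -> 1
  row 3 [00011]: ((1 AND 0) XOR (NOT 0 IMPLIES (1 XOR 0))) -> 1
  row 4 [00100]: ((0 AND 1) XOR (NOT 0 IMPLIES (0 XOR 0))) -> 0
  row 5 [00101]: ((0 AND 1) XOR (NOT 0 IMPLIES (0 XOR 0))) -> 0
  row 6 [00110]: ((1 AND 1) XOR (NOT 0 IMPLIES (1 XOR 0))) -> 0
  row 7 [00111]: ((1 AND 1) XOR (NOT 0 IMPLIES (1 XOR 0))) -> 0
  row 8 [01000]: ((0 AND 0) XOR (NOT 0 IMPLIES (0 XOR 0))) -> 0
  row 9 [01001]: ((0 AND 0) XOR (NOT 0 IMPLIES (0 XOR 0))) -> 0
  row 10 [01010]: ((1 AND 0) XOR (NOT 0 IMPLIES (1 XOR 0))) -> 1
  row 11 [01011]: ((1 AND 0) XOR (NOT 0 IMPLIES (1 XOR 0))) -> 1
  row 12 [01100]: ((0 AND 1) XOR (NOT 0 IMPLIES (0 XOR 0))) -> 0
  row 13 [01101]: ((0 AND 1) XOR (NOT 0 IMPLIES (0 XOR 0))) -> 0
  row 14 [01110]: ((1 AND 1) XOR (NOT 0 IMPLIES (1 XOR 0))) -> 0
  row 15 [01111]: ((1 AND 1) XOR (NOT 0 IMPLIES (1 XOR 0))) -> 0
  row 16 [10000]: ((0 AND 0) XOR (NOT 1 IMPLIES (0 XOR 1))) -> 1
  row 17 [10001]: ((0 AND 0) XOR (NOT 1 IMPLIES (0 XOR 1))) -> 1
  row 18 [10010]: ((1 AND 0) XOR (NOT 1 IMPLIES (1 XOR 1))) -> 1
  row 19 [10011]: ((1 AND 0) XOR (NOT 1 IMPLIES (1 XOR 1))) -> 1
  row 20 [10100]: ((0 AND 1) XOR (NOT 1 IMPLIES (0 XOR 1))) -> 1
  row 21 [10101]: ((0 AND 1) XOR (NOT 1 IMPLIES (0 XOR 1))) -> 1
  row 22 [10110]: ((1 AND 1) XOR (NOT 1 IMPLIES (1 XOR 1))) -> 0
  row 23 [10111]: ((1 AND 1) XOR (NOT 1 IMPLIES (1 XOR 1))) -> 0
  row 24 [11000]: ((0 AND 0) XOR (NOT 1 IMPLIES (0 XOR 1))) -> 1
  row 25 [11001]: ((0 AND 0) XOR (NOT 1 IMPLIES (0 XOR 1))) -> 1
  row 26 [11010]: ((1 AND 0) XOR (NOT 1 IMPLIES (1 XOR 1))) -> 1
  row 27 [11011]: ((1 AND 0) XOR (NOT 1 IMPLIES (1 XOR 1))) -> 1
  row 28 [11100]: ((0 AND 1) XOR (NOT 1 IMPLIES (0 XOR 1))) -> 1
  row 29 [11101]: ((0 AND 1) XOR (NOT 1 IMPLIES (0 XOR 1))) -> 1
  row 30 [11110]: ((1 AND 1) XOR (NOT 1 IMPLIES (1 XOR 1))) -> 0
  row 31 [11111]: ((1 AND 1) XOR (NOT 1 IMPLIES (1 XOR 1))) -> 0
Full result column, 4 rows per line (a,b,c fixed per line; d,e runs 00..11 left to right):
  rows 0-3 [a,b,c=000]: 0011  = hex 3
  rows 4-7 [a,b,c=001]: 0000  = hex 0
  rows 8-11 [a,b,c=010]: 0011  = hex 3
  rows 12-15 [a,b,c=011]: 0000  = hex 0
  rows 16-19 [a,b,c=100]: 1111  = hex F
  rows 20-23 [a,b,c=101]: 1100  = hex C
  rows 24-27 [a,b,c=110]: 1111  = hex F
  rows 28-31 [a,b,c=111]: 1100  = hex C
Output column (row 0 .. row 31) = 00110000001100001111110011111100
Output column grouped in 4s = 0011 0000 0011 0000 1111 1100 1111 1100 = 0x3030FCFC
Convert to decimal digit by digit (value = value*16 + digit):
  3 -> 3
  3*16 + 0 = 48
  48*16 + 3 = 771
  771*16 + 0 = 12336
  12336*16 + 15 (F) = 197391
  197391*16 + 12 (C) = 3158268
  3158268*16 + 15 (F) = 50532303
  50532303*16 + 12 (C) = 808516860
Decimal = 808516860

808516860


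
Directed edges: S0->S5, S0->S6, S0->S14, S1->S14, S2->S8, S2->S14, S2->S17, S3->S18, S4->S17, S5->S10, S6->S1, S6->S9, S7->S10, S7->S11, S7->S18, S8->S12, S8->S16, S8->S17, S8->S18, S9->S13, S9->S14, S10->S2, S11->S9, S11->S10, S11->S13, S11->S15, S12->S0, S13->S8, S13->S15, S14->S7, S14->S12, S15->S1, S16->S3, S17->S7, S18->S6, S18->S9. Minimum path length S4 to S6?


BFS layer-by-layer from S4:
  dist 0: {S4}
  dist 1: {S17}
  dist 2: {S7}
  dist 3: {S10, S11, S18}
  dist 4: {S2, S6, S9, S13, S15}
  -> S6 reached at distance 4
Shortest path length = 4

4


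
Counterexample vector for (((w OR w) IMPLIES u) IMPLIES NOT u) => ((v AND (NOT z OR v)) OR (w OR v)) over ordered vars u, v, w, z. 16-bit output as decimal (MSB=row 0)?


F1 = (((w OR w) IMPLIES u) IMPLIES NOT u)
F2 = ((v AND (NOT z OR v)) OR (w OR v))
Counterexample to F1=>F2 is where F1=1 and F2=0.
Evaluate each row (bits = u,v,w,z, MSB first):
  row 0 [0000]: F1=1 F2=0 -> F1&~F2 -> 1
  row 1 [0001]: F1=1 F2=0 -> F1&~F2 -> 1
  row 2 [0010]: F1=1 F2=1 -> F1&~F2 -> 0
  row 3 [0011]: F1=1 F2=1 -> F1&~F2 -> 0
  row 4 [0100]: F1=1 F2=1 -> F1&~F2 -> 0
  row 5 [0101]: F1=1 F2=1 -> F1&~F2 -> 0
  row 6 [0110]: F1=1 F2=1 -> F1&~F2 -> 0
  row 7 [0111]: F1=1 F2=1 -> F1&~F2 -> 0
  row 8 [1000]: F1=0 F2=0 -> F1&~F2 -> 0
  row 9 [1001]: F1=0 F2=0 -> F1&~F2 -> 0
  row 10 [1010]: F1=0 F2=1 -> F1&~F2 -> 0
  row 11 [1011]: F1=0 F2=1 -> F1&~F2 -> 0
  row 12 [1100]: F1=0 F2=1 -> F1&~F2 -> 0
  row 13 [1101]: F1=0 F2=1 -> F1&~F2 -> 0
  row 14 [1110]: F1=0 F2=1 -> F1&~F2 -> 0
  row 15 [1111]: F1=0 F2=1 -> F1&~F2 -> 0
Full result column, 4 rows per line (u,v fixed per line; w,z runs 00..11 left to right):
  rows 0-3 [u,v=00]: 1100  = hex C
  rows 4-7 [u,v=01]: 0000  = hex 0
  rows 8-11 [u,v=10]: 0000  = hex 0
  rows 12-15 [u,v=11]: 0000  = hex 0
Counterexample vector (row 0 .. row 15) = 1100000000000000
Output column grouped in 4s = 1100 0000 0000 0000 = 0xC000
Convert to decimal digit by digit (value = value*16 + digit):
  C -> 12
  12*16 + 0 = 192
  192*16 + 0 = 3072
  3072*16 + 0 = 49152
Decimal = 49152

49152


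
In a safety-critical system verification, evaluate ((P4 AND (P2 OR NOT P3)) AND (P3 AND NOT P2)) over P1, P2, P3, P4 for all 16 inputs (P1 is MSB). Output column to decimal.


Formula: ((P4 AND (P2 OR NOT P3)) AND (P3 AND NOT P2)) over P1, P2, P3, P4 (16 rows)
Evaluate each row (bits = P1,P2,P3,P4, MSB first):
  row 0 [0000]: ((0 AND (0 OR NOT 0)) AND (0 AND NOT 0)) -> 0
  row 1 [0001]: ((1 AND (0 OR NOT 0)) AND (0 AND NOT 0)) -> 0
  row 2 [0010]: ((0 AND (0 OR NOT 1)) AND (1 AND NOT 0)) -> 0
  row 3 [0011]: ((1 AND (0 OR NOT 1)) AND (1 AND NOT 0)) -> 0
  row 4 [0100]: ((0 AND (1 OR NOT 0)) AND (0 AND NOT 1)) -> 0
  row 5 [0101]: ((1 AND (1 OR NOT 0)) AND (0 AND NOT 1)) -> 0
  row 6 [0110]: ((0 AND (1 OR NOT 1)) AND (1 AND NOT 1)) -> 0
  row 7 [0111]: ((1 AND (1 OR NOT 1)) AND (1 AND NOT 1)) -> 0
  row 8 [1000]: ((0 AND (0 OR NOT 0)) AND (0 AND NOT 0)) -> 0
  row 9 [1001]: ((1 AND (0 OR NOT 0)) AND (0 AND NOT 0)) -> 0
  row 10 [1010]: ((0 AND (0 OR NOT 1)) AND (1 AND NOT 0)) -> 0
  row 11 [1011]: ((1 AND (0 OR NOT 1)) AND (1 AND NOT 0)) -> 0
  row 12 [1100]: ((0 AND (1 OR NOT 0)) AND (0 AND NOT 1)) -> 0
  row 13 [1101]: ((1 AND (1 OR NOT 0)) AND (0 AND NOT 1)) -> 0
  row 14 [1110]: ((0 AND (1 OR NOT 1)) AND (1 AND NOT 1)) -> 0
  row 15 [1111]: ((1 AND (1 OR NOT 1)) AND (1 AND NOT 1)) -> 0
Full result column, 4 rows per line (P1,P2 fixed per line; P3,P4 runs 00..11 left to right):
  rows 0-3 [P1,P2=00]: 0000  = hex 0
  rows 4-7 [P1,P2=01]: 0000  = hex 0
  rows 8-11 [P1,P2=10]: 0000  = hex 0
  rows 12-15 [P1,P2=11]: 0000  = hex 0
Output column (row 0 .. row 15) = 0000000000000000
Output column grouped in 4s = 0000 0000 0000 0000 = 0x0000
Convert to decimal digit by digit (value = value*16 + digit):
  0 -> 0
  0*16 + 0 = 0
  0*16 + 0 = 0
  0*16 + 0 = 0
Decimal = 0

0


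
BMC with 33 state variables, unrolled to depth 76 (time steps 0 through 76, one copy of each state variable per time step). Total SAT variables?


BMC unrolls to depth k, creating one copy of each state var for steps 0..k.
Step count = 76 + 1 = 77 (steps 0 through 76)
Vars per step = 33
Total = 33 * 77 = 2541

2541


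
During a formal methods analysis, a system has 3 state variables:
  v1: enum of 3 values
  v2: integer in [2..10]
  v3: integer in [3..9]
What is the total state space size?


State space = product of domain sizes of all variables.
Domain sizes:
  v1 (enum of 3 values): 3
  v2 (integer in [2..10]): 9
  v3 (integer in [3..9]): 7
Product = 3 * 9 * 7 = 189

189


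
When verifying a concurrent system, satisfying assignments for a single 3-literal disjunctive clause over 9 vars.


Step 1: Total=2^9=512
Step 2: Unsat when all 3 false: 2^6=64
Step 3: Sat=512-64=448

448


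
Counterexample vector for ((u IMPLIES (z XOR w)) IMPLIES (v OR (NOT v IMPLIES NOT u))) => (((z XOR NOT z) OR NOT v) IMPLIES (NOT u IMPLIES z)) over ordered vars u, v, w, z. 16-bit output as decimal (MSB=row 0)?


F1 = ((u IMPLIES (z XOR w)) IMPLIES (v OR (NOT v IMPLIES NOT u)))
F2 = (((z XOR NOT z) OR NOT v) IMPLIES (NOT u IMPLIES z))
Counterexample to F1=>F2 is where F1=1 and F2=0.
Evaluate each row (bits = u,v,w,z, MSB first):
  row 0 [0000]: F1=1 F2=0 -> F1&~F2 -> 1
  row 1 [0001]: F1=1 F2=1 -> F1&~F2 -> 0
  row 2 [0010]: F1=1 F2=0 -> F1&~F2 -> 1
  row 3 [0011]: F1=1 F2=1 -> F1&~F2 -> 0
  row 4 [0100]: F1=1 F2=0 -> F1&~F2 -> 1
  row 5 [0101]: F1=1 F2=1 -> F1&~F2 -> 0
  row 6 [0110]: F1=1 F2=0 -> F1&~F2 -> 1
  row 7 [0111]: F1=1 F2=1 -> F1&~F2 -> 0
  row 8 [1000]: F1=1 F2=1 -> F1&~F2 -> 0
  row 9 [1001]: F1=0 F2=1 -> F1&~F2 -> 0
  row 10 [1010]: F1=0 F2=1 -> F1&~F2 -> 0
  row 11 [1011]: F1=1 F2=1 -> F1&~F2 -> 0
  row 12 [1100]: F1=1 F2=1 -> F1&~F2 -> 0
  row 13 [1101]: F1=1 F2=1 -> F1&~F2 -> 0
  row 14 [1110]: F1=1 F2=1 -> F1&~F2 -> 0
  row 15 [1111]: F1=1 F2=1 -> F1&~F2 -> 0
Full result column, 4 rows per line (u,v fixed per line; w,z runs 00..11 left to right):
  rows 0-3 [u,v=00]: 1010  = hex A
  rows 4-7 [u,v=01]: 1010  = hex A
  rows 8-11 [u,v=10]: 0000  = hex 0
  rows 12-15 [u,v=11]: 0000  = hex 0
Counterexample vector (row 0 .. row 15) = 1010101000000000
Output column grouped in 4s = 1010 1010 0000 0000 = 0xAA00
Convert to decimal digit by digit (value = value*16 + digit):
  A -> 10
  10*16 + 10 (A) = 170
  170*16 + 0 = 2720
  2720*16 + 0 = 43520
Decimal = 43520

43520


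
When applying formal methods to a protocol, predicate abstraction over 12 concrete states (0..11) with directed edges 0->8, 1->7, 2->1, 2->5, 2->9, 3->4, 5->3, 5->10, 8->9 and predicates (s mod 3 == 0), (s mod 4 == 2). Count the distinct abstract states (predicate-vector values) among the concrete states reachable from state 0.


BFS from 0:
Concrete reachable: {0, 8, 9}
Abstract via predicates (s mod 3 == 0), (s mod 4 == 2):
  (0,0) <- {8}
  (1,0) <- {0, 9}
Distinct abstract states = 2

2


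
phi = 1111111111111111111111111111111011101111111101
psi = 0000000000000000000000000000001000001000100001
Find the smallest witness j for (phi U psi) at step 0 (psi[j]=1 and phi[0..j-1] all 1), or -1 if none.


(phi U psi) at 0: need smallest j with psi[j]=1 and phi[i]=1 for all i in [0,j).
Scan from step 0:
  step 0: phi=1, psi=0 -> continue
  step 1: phi=1, psi=0 -> continue
  step 2: phi=1, psi=0 -> continue
  step 3: phi=1, psi=0 -> continue
  step 30: psi=1 and phi held for [0,30) -> witness found
Witness step = 30

30


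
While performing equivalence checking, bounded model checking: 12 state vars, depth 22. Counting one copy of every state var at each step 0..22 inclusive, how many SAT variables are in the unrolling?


BMC unrolls to depth k, creating one copy of each state var for steps 0..k.
Step count = 22 + 1 = 23 (steps 0 through 22)
Vars per step = 12
Total = 12 * 23 = 276

276


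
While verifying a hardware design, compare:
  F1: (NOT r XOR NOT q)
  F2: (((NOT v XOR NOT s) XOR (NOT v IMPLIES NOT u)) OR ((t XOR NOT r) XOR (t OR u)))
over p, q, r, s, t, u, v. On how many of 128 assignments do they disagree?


F1 = (NOT r XOR NOT q)
F2 = (((NOT v XOR NOT s) XOR (NOT v IMPLIES NOT u)) OR ((t XOR NOT r) XOR (t OR u)))
Evaluate both on each of 128 rows (bits = p,q,r,s,t,u,v):
  row 0 [0000000]: F1=0 F2=1 (differ) -> 1
  row 1 [0000001]: F1=0 F2=1 (differ) -> 1
  row 2 [0000010]: F1=0 F2=0 -> 0
  row 3 [0000011]: F1=0 F2=0 -> 0
  row 4 [0000100]: F1=0 F2=1 (differ) -> 1
  (every remaining row is evaluated the same way; all 128 results are listed next)
Full result column, 8 rows per line (p,q,r,s fixed per line; t,u,v runs 000..111 left to right):
  rows 0-7 [p,q,r,s=0000]: 11001111  (ones: 6)
  rows 8-15 [p,q,r,s=0001]: 11111111  (ones: 8)
  rows 16-23 [p,q,r,s=0010]: 01000111  (ones: 4)
  rows 24-31 [p,q,r,s=0011]: 10001000  (ones: 2)
  rows 32-39 [p,q,r,s=0100]: 00110000  (ones: 2)
  rows 40-47 [p,q,r,s=0101]: 00000000  (ones: 0)
  rows 48-55 [p,q,r,s=0110]: 10111000  (ones: 4)
  rows 56-63 [p,q,r,s=0111]: 01110111  (ones: 6)
  rows 64-71 [p,q,r,s=1000]: 11001111  (ones: 6)
  rows 72-79 [p,q,r,s=1001]: 11111111  (ones: 8)
  rows 80-87 [p,q,r,s=1010]: 01000111  (ones: 4)
  rows 88-95 [p,q,r,s=1011]: 10001000  (ones: 2)
  rows 96-103 [p,q,r,s=1100]: 00110000  (ones: 2)
  rows 104-111 [p,q,r,s=1101]: 00000000  (ones: 0)
  rows 112-119 [p,q,r,s=1110]: 10111000  (ones: 4)
  rows 120-127 [p,q,r,s=1111]: 01110111  (ones: 6)
Disagreements = 6+8+4+2+2+0+4+6+6+8+4+2+2+0+4+6 = 64

64


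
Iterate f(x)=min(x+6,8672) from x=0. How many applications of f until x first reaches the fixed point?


Step 1: x=0, cap=8672, increment=6
Step 2: x grows by 6 each step until capped at 8672; fixed point is x=8672
Step 3: iterations = ceil(8672/6) = 1446

1446


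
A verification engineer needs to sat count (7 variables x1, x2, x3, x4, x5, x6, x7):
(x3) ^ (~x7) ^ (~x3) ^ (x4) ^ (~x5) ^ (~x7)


CNF with 6 clauses over 7 vars (128 assignments).
An assignment satisfies CNF iff every clause has >=1 true literal.
Check each row (bits = x1,x2,x3,x4,x5,x6,x7; clause T/F shown):
  row 0 [0000000]: clauses=FTTFTT -> 0
  row 1 [0000001]: clauses=FFTFTF -> 0
  row 2 [0000010]: clauses=FTTFTT -> 0
  row 3 [0000011]: clauses=FFTFTF -> 0
  row 4 [0000100]: clauses=FTTFFT -> 0
  (every remaining row is evaluated the same way; all 128 results are listed next)
Full result column, 8 rows per line (x1,x2,x3,x4 fixed per line; x5,x6,x7 runs 000..111 left to right):
  rows 0-7 [x1,x2,x3,x4=0000]: 00000000  (ones: 0)
  rows 8-15 [x1,x2,x3,x4=0001]: 00000000  (ones: 0)
  rows 16-23 [x1,x2,x3,x4=0010]: 00000000  (ones: 0)
  rows 24-31 [x1,x2,x3,x4=0011]: 00000000  (ones: 0)
  rows 32-39 [x1,x2,x3,x4=0100]: 00000000  (ones: 0)
  rows 40-47 [x1,x2,x3,x4=0101]: 00000000  (ones: 0)
  rows 48-55 [x1,x2,x3,x4=0110]: 00000000  (ones: 0)
  rows 56-63 [x1,x2,x3,x4=0111]: 00000000  (ones: 0)
  rows 64-71 [x1,x2,x3,x4=1000]: 00000000  (ones: 0)
  rows 72-79 [x1,x2,x3,x4=1001]: 00000000  (ones: 0)
  rows 80-87 [x1,x2,x3,x4=1010]: 00000000  (ones: 0)
  rows 88-95 [x1,x2,x3,x4=1011]: 00000000  (ones: 0)
  rows 96-103 [x1,x2,x3,x4=1100]: 00000000  (ones: 0)
  rows 104-111 [x1,x2,x3,x4=1101]: 00000000  (ones: 0)
  rows 112-119 [x1,x2,x3,x4=1110]: 00000000  (ones: 0)
  rows 120-127 [x1,x2,x3,x4=1111]: 00000000  (ones: 0)
Satisfying assignments = 0+0+0+0+0+0+0+0+0+0+0+0+0+0+0+0 = 0

0
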